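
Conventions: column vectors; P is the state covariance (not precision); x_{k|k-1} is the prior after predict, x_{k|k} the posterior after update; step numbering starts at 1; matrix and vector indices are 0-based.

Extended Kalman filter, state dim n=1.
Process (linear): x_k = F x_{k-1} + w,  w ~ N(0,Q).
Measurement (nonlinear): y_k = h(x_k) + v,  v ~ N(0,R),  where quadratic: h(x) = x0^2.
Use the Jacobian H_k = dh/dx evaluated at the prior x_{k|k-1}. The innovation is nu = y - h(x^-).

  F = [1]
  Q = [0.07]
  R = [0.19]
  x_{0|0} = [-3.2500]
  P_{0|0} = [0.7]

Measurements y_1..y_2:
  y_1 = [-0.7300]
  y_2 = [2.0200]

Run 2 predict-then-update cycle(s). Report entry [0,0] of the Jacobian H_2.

H_jac[0,0] = -3.0456

step 1: x^-=[-3.2500]  P^-=[0.7700]  H_jac=[-6.5000]  S=[32.7225]  K=[-0.1530]  nu=[-11.2925]  x^+=[-1.5228]  P^+=[0.0045]
step 2: x^-=[-1.5228]  P^-=[0.0745]  H_jac=[-3.0456]  S=[0.8808]  K=[-0.2575]  nu=[-0.2989]  x^+=[-1.4458]  P^+=[0.0161]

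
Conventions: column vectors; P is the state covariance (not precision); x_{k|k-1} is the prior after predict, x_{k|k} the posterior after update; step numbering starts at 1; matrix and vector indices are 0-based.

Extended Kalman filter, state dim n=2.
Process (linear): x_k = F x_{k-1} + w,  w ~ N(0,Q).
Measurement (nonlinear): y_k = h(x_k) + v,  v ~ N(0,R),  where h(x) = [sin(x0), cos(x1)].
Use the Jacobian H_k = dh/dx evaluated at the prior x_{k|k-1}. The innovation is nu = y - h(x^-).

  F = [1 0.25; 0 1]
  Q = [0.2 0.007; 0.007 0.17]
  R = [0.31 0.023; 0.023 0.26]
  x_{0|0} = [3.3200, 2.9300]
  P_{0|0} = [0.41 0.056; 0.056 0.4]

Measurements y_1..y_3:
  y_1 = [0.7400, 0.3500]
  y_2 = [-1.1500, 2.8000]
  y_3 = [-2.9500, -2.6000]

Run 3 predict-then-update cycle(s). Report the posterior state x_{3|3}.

step 1: x^-=[4.0525, 2.9300]  P^-=[0.6630 0.1630; 0.1630 0.5700]  H_jac=[-0.6130 0.0000; 0.0000 -0.2100]  S=[0.5592 0.0440; 0.0440 0.2851]  K=[-0.7262 -0.0080; -0.1475 -0.3971]  nu=[1.5301, 1.3277]  x^+=[2.9306, 2.1772]  P^+=[0.3676 0.0895; 0.0895 0.5077]
step 2: x^-=[3.4749, 2.1772]  P^-=[0.6440 0.2234; 0.2234 0.6777]  H_jac=[-0.9450 0.0000; 0.0000 -0.8217]  S=[0.8851 0.1965; 0.1965 0.7176]  K=[-0.6716 -0.0719; -0.0705 -0.7567]  nu=[-0.8228, 3.3699]  x^+=[3.7851, -0.3149]  P^+=[0.2221 0.0416; 0.0416 0.2414]
step 3: x^-=[3.7064, -0.3149]  P^-=[0.4580 0.1089; 0.1089 0.4114]  H_jac=[-0.8447 0.0000; 0.0000 0.3097]  S=[0.6367 -0.0055; -0.0055 0.2995]  K=[-0.6066 0.1015; -0.1408 0.4229]  nu=[-2.4147, -3.5508]  x^+=[4.8108, -1.4765]  P^+=[0.2199 0.0402; 0.0402 0.3446]

x_post = [4.8108, -1.4765]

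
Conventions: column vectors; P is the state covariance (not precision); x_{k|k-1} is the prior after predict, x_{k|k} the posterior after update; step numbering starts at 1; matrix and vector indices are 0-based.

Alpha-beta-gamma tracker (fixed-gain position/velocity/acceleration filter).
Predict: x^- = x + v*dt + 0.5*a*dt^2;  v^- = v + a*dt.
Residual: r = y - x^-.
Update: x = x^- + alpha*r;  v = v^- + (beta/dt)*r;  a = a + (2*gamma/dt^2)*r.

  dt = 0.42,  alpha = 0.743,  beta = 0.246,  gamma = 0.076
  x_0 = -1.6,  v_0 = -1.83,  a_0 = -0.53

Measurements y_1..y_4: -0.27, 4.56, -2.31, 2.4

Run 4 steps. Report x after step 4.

step 1: x_pred=-2.4153  r=2.1453  x^+=-0.8214  v^+=-0.7960  a^+=1.3186
step 2: x_pred=-1.0394  r=5.5994  x^+=3.1210  v^+=3.0374  a^+=6.1435
step 3: x_pred=4.9385  r=-7.2485  x^+=-0.4471  v^+=1.3721  a^+=-0.1024
step 4: x_pred=0.1201  r=2.2799  x^+=1.8141  v^+=2.6644  a^+=1.8621

x_post = 1.8141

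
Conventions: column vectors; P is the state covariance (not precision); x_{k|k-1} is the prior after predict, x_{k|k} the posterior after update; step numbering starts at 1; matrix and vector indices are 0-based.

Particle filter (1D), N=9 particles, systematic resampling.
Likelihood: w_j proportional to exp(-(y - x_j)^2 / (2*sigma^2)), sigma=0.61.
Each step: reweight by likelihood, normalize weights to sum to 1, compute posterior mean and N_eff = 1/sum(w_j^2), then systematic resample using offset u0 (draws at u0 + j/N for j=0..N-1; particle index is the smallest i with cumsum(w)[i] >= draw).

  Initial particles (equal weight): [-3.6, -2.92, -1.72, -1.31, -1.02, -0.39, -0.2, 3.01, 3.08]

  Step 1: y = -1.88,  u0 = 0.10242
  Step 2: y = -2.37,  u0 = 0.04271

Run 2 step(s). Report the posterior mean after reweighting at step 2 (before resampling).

step 1: w=[0.0081, 0.1013, 0.4186, 0.2800, 0.1604, 0.0219, 0.0098, 0.0000, 0.0000]  mean=-1.5858  Neff=3.4460  idx=[1, 2, 2, 2, 3, 3, 3, 4, 6]
step 2: w=[0.2136, 0.1818, 0.1818, 0.1818, 0.0709, 0.0709, 0.0709, 0.0277, 0.0006]  mean=-1.8689  Neff=6.2246  idx=[0, 0, 1, 1, 2, 3, 3, 4, 6]

post_mean = -1.8689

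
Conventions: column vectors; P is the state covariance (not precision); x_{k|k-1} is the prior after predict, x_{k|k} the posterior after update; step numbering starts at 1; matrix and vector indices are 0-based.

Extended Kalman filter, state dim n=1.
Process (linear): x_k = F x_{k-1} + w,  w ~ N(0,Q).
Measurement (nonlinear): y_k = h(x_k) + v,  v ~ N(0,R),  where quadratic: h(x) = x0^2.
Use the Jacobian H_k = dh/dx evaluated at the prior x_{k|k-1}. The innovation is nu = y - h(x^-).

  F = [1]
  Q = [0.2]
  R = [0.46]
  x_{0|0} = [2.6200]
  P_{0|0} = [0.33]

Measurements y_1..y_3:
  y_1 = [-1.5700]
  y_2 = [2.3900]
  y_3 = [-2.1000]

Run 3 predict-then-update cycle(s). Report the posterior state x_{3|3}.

x_post = [0.2564]

step 1: x^-=[2.6200]  P^-=[0.5300]  H_jac=[5.2400]  S=[15.0125]  K=[0.1850]  nu=[-8.4344]  x^+=[1.0597]  P^+=[0.0162]
step 2: x^-=[1.0597]  P^-=[0.2162]  H_jac=[2.1194]  S=[1.4313]  K=[0.3202]  nu=[1.2670]  x^+=[1.4654]  P^+=[0.0695]
step 3: x^-=[1.4654]  P^-=[0.2695]  H_jac=[2.9308]  S=[2.7748]  K=[0.2846]  nu=[-4.2474]  x^+=[0.2564]  P^+=[0.0447]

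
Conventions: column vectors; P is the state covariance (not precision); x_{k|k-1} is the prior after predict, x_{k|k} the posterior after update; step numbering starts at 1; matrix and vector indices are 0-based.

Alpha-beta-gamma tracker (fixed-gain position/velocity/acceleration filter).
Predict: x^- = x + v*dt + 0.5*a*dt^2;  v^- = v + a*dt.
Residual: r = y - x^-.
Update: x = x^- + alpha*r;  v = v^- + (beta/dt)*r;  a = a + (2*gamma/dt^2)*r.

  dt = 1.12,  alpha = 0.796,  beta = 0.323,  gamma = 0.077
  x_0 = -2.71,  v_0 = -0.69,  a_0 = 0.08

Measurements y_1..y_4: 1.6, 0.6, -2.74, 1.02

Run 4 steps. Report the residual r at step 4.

step 1: x_pred=-3.4326  r=5.0326  x^+=0.5733  v^+=0.8510  a^+=0.6978
step 2: x_pred=1.9641  r=-1.3641  x^+=0.8783  v^+=1.2392  a^+=0.5304
step 3: x_pred=2.5988  r=-5.3388  x^+=-1.6509  v^+=0.2935  a^+=-0.1251
step 4: x_pred=-1.4006  r=2.4206  x^+=0.5262  v^+=0.8515  a^+=0.1721

resid = 2.4206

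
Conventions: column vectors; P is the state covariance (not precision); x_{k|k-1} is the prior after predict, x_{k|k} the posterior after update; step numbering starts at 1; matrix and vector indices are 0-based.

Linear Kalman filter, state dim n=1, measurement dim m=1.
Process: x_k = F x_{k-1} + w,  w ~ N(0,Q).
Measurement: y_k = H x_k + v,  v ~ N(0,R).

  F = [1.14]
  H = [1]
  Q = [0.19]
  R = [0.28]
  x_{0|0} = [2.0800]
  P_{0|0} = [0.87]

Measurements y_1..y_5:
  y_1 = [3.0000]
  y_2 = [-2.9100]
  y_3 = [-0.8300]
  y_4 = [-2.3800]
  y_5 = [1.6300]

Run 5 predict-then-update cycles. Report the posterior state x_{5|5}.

x_post = [0.1356]

step 1: x^-=[2.3712]  P^-=[1.3207]  S=[1.6007]  K=[0.8251]  nu=[0.6288]  x^+=[2.8900]  P^+=[0.2310]
step 2: x^-=[3.2946]  P^-=[0.4902]  S=[0.7702]  K=[0.6365]  nu=[-6.2046]  x^+=[-0.6545]  P^+=[0.1782]
step 3: x^-=[-0.7461]  P^-=[0.4216]  S=[0.7016]  K=[0.6009]  nu=[-0.0839]  x^+=[-0.7965]  P^+=[0.1683]
step 4: x^-=[-0.9080]  P^-=[0.4087]  S=[0.6887]  K=[0.5934]  nu=[-1.4720]  x^+=[-1.7815]  P^+=[0.1662]
step 5: x^-=[-2.0309]  P^-=[0.4059]  S=[0.6859]  K=[0.5918]  nu=[3.6609]  x^+=[0.1356]  P^+=[0.1657]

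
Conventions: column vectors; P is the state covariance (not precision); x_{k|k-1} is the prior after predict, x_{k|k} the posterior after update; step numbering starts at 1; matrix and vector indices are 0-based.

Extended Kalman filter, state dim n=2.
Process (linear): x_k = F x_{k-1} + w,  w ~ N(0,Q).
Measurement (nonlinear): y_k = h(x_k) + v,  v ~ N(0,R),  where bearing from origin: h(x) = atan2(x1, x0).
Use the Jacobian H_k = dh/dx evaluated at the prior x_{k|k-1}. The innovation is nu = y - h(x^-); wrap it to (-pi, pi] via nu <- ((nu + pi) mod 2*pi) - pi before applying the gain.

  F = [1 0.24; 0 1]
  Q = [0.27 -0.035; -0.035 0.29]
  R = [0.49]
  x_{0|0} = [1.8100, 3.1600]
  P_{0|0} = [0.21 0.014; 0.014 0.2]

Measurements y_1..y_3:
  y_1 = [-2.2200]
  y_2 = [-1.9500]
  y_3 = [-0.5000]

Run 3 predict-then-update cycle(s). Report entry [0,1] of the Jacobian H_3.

H_jac[0,1] = 0.1765

step 1: x^-=[2.5684, 3.1600]  P^-=[0.4982 0.0270; 0.0270 0.4900]  H_jac=[-0.1906 0.1549]  S=[0.5183]  K=[-0.1751; 0.1365]  nu=[-3.1083]  x^+=[3.1128, 2.7357]  P^+=[0.4823 0.0394; 0.0394 0.4803]
step 2: x^-=[3.7693, 2.7357]  P^-=[0.7989 0.1197; 0.1197 0.7703]  H_jac=[-0.1261 0.1738]  S=[0.5207]  K=[-0.1536; 0.2281]  nu=[-2.5778]  x^+=[4.1652, 2.1477]  P^+=[0.7866 0.1379; 0.1379 0.7433]
step 3: x^-=[4.6806, 2.1477]  P^-=[1.1656 0.2813; 0.2813 1.0333]  H_jac=[-0.0810 0.1765]  S=[0.5218]  K=[-0.0858; 0.3058]  nu=[-0.9302]  x^+=[4.7604, 1.8632]  P^+=[1.1618 0.2950; 0.2950 0.9844]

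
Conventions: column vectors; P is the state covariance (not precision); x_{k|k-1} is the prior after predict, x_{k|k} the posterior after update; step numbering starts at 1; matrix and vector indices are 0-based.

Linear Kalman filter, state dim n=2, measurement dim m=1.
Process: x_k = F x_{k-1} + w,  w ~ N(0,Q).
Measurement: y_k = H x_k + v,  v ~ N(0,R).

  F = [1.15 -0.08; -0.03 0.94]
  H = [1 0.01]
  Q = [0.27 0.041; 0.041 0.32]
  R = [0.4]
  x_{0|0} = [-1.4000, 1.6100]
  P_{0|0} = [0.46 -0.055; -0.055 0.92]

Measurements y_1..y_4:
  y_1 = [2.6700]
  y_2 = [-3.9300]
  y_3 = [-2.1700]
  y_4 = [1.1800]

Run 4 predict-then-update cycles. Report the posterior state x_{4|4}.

step 1: x^-=[-1.7388, 1.5554]  P^-=[0.8944 -0.1036; -0.1036 1.1364]  S=[1.2924]  K=[0.6912; -0.0714]  nu=[4.3932]  x^+=[1.2979, 1.2417]  P^+=[0.2769 -0.0399; -0.0399 1.1298]
step 2: x^-=[1.3932, 1.1283]  P^-=[0.6507 -0.0967; -0.0967 1.3208]  S=[1.0489]  K=[0.6195; -0.0796]  nu=[-5.3345]  x^+=[-1.9113, 1.5529]  P^+=[0.2482 -0.0450; -0.0450 1.3142]
step 3: x^-=[-2.3222, 1.5170]  P^-=[0.6150 -0.1151; -0.1151 1.4840]  S=[1.0128]  K=[0.6061; -0.0990]  nu=[0.1370]  x^+=[-2.2392, 1.5035]  P^+=[0.2430 -0.0543; -0.0543 1.4740]
step 4: x^-=[-2.6953, 1.4804]  P^-=[0.6108 -0.1371; -0.1371 1.6257]  S=[1.0082]  K=[0.6044; -0.1199]  nu=[3.8605]  x^+=[-0.3619, 1.0177]  P^+=[0.2424 -0.0641; -0.0641 1.6113]

x_post = [-0.3619, 1.0177]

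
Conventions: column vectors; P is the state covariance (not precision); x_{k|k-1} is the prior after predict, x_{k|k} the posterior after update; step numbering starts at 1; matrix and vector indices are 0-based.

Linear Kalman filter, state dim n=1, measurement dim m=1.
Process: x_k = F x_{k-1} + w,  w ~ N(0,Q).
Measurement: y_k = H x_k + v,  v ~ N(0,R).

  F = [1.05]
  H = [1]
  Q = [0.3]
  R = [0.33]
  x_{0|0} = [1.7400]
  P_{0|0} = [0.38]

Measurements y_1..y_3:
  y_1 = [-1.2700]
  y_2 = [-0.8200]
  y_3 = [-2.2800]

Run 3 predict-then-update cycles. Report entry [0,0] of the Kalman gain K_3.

K[0,0] = 0.6151

step 1: x^-=[1.8270]  P^-=[0.7189]  S=[1.0490]  K=[0.6854]  nu=[-3.0970]  x^+=[-0.2957]  P^+=[0.2262]
step 2: x^-=[-0.3105]  P^-=[0.5494]  S=[0.8794]  K=[0.6247]  nu=[-0.5095]  x^+=[-0.6288]  P^+=[0.2062]
step 3: x^-=[-0.6602]  P^-=[0.5273]  S=[0.8573]  K=[0.6151]  nu=[-1.6198]  x^+=[-1.6565]  P^+=[0.2030]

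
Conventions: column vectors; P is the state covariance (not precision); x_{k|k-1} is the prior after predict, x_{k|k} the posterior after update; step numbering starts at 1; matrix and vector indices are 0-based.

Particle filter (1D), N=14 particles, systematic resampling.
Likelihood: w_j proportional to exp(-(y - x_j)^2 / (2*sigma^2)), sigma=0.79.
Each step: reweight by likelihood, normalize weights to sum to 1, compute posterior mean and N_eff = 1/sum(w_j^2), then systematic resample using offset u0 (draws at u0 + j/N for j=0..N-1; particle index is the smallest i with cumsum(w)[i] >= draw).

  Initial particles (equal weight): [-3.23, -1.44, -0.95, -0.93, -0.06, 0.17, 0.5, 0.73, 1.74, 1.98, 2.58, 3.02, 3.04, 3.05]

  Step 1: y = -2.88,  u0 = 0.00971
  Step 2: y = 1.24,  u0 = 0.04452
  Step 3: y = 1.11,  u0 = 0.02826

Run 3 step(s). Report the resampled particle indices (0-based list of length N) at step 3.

step 1: w=[0.7574, 0.1587, 0.0423, 0.0397, 0.0014, 0.0005, 0.0001, 0.0000, 0.0000, 0.0000, 0.0000, 0.0000, 0.0000, 0.0000]  mean=-2.7517  Neff=1.6608  idx=[0, 0, 0, 0, 0, 0, 0, 0, 0, 0, 0, 1, 1, 2]
step 2: w=[0.0000, 0.0000, 0.0000, 0.0000, 0.0000, 0.0000, 0.0000, 0.0000, 0.0000, 0.0000, 0.0000, 0.1141, 0.1141, 0.7718]  mean=-1.0619  Neff=1.6085  idx=[11, 12, 12, 13, 13, 13, 13, 13, 13, 13, 13, 13, 13, 13]
step 3: w=[0.0142, 0.0142, 0.0142, 0.0870, 0.0870, 0.0870, 0.0870, 0.0870, 0.0870, 0.0870, 0.0870, 0.0870, 0.0870, 0.0870]  mean=-0.9709  Neff=11.9170  idx=[1, 3, 4, 5, 6, 6, 7, 8, 9, 10, 11, 11, 12, 13]

resampled_idx = [1, 3, 4, 5, 6, 6, 7, 8, 9, 10, 11, 11, 12, 13]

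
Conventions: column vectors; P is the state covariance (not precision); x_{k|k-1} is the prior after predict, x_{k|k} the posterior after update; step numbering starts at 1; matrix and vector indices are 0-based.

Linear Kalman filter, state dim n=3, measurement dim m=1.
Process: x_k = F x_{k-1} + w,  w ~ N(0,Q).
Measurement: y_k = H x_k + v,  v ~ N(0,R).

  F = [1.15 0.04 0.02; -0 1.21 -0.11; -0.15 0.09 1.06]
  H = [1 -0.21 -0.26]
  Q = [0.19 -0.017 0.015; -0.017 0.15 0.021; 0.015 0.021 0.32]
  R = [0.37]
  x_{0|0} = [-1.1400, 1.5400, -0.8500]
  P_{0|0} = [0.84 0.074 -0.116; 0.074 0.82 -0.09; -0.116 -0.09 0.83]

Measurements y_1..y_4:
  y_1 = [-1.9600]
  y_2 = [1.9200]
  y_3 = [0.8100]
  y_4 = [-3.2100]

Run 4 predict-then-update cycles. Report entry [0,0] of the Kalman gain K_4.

K[0,0] = 0.5692

step 1: x^-=[-1.2664, 1.9569, -0.5914]  P^-=[1.3039 0.1367 -0.2472; 0.1367 1.3846 -0.1164; -0.2472 -0.1164 1.2958]  S=[1.8809]  K=[0.7121; -0.0658; -0.2975]  nu=[-0.4364]  x^+=[-1.5772, 1.9856, -0.4615]  P^+=[0.3501 0.2249 0.1514; 0.2249 1.3764 -0.1532; 0.1514 -0.1532 1.1293]
step 2: x^-=[-1.7436, 2.4534, -0.0740]  P^-=[0.6830 0.3379 0.1827; 0.3379 2.2197 -0.1941; 0.1827 -0.1941 1.5245]  S=[0.9958]  K=[0.5669; -0.0781; -0.1736]  nu=[4.1595]  x^+=[0.6145, 2.1284, -0.7961]  P^+=[0.3630 0.3820 0.2807; 0.3820 2.2136 -0.2076; 0.2807 -0.2076 1.4945]
step 3: x^-=[0.7759, 2.6629, -0.7445]  P^-=[0.7219 0.5787 0.3615; 0.5787 3.4642 -0.2411; 0.3615 -0.2411 1.8861]  S=[0.9148]  K=[0.5535; -0.0941; -0.0856]  nu=[0.3997]  x^+=[0.9972, 2.6253, -0.7787]  P^+=[0.4416 0.6264 0.4048; 0.6264 3.4561 -0.2485; 0.4048 -0.2485 1.8794]
step 4: x^-=[1.2362, 3.2622, -0.7387]  P^-=[0.8561 0.9616 0.5335; 0.9616 5.2990 -0.2450; 0.5335 -0.2450 2.2766]  S=[0.9057]  K=[0.5692; -0.0966; -0.0077]  nu=[-3.9532]  x^+=[-1.0139, 3.6441, -0.7081]  P^+=[0.5627 1.0114 0.5374; 1.0114 5.2906 -0.2457; 0.5374 -0.2457 2.2765]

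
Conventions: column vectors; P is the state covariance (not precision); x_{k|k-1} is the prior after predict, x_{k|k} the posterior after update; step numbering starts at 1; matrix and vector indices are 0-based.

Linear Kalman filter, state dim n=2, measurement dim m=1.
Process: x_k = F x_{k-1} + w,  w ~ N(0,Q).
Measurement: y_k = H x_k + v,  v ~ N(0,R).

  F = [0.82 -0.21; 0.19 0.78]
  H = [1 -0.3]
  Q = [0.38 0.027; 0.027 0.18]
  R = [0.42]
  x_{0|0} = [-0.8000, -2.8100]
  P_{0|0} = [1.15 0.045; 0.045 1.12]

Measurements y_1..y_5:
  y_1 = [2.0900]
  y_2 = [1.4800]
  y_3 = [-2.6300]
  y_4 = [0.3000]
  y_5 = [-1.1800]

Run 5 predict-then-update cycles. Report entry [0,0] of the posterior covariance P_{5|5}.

P_post[0,0] = 0.2581

step 1: x^-=[-0.0659, -2.3438]  P^-=[1.1872 0.0497; 0.0497 0.9163]  S=[1.6598]  K=[0.7063; -0.1357]  nu=[1.4528]  x^+=[0.9601, -2.5409]  P^+=[0.3592 0.2087; 0.2087 0.8857]
step 2: x^-=[1.3209, -1.7995]  P^-=[0.5887 0.0631; 0.0631 0.7937]  S=[1.0423]  K=[0.5467; -0.1679]  nu=[-0.3807]  x^+=[1.1128, -1.7355]  P^+=[0.2772 0.1588; 0.1588 0.7643]
step 3: x^-=[1.2769, -1.1423]  P^-=[0.5454 0.0402; 0.0402 0.7021]  S=[1.0045]  K=[0.5310; -0.1697]  nu=[-4.2496]  x^+=[-0.9796, -0.4213]  P^+=[0.2622 0.1307; 0.1307 0.6732]
step 4: x^-=[-0.7148, -0.5148]  P^-=[0.5410 0.0360; 0.0360 0.6378]  S=[0.9968]  K=[0.5319; -0.1559]  nu=[0.8603]  x^+=[-0.2572, -0.6489]  P^+=[0.2590 0.1186; 0.1186 0.6135]
step 5: x^-=[-0.0746, -0.5550]  P^-=[0.5403 0.0380; 0.0380 0.5978]  S=[0.9914]  K=[0.5336; -0.1426]  nu=[-1.2719]  x^+=[-0.7532, -0.3736]  P^+=[0.2581 0.1134; 0.1134 0.5776]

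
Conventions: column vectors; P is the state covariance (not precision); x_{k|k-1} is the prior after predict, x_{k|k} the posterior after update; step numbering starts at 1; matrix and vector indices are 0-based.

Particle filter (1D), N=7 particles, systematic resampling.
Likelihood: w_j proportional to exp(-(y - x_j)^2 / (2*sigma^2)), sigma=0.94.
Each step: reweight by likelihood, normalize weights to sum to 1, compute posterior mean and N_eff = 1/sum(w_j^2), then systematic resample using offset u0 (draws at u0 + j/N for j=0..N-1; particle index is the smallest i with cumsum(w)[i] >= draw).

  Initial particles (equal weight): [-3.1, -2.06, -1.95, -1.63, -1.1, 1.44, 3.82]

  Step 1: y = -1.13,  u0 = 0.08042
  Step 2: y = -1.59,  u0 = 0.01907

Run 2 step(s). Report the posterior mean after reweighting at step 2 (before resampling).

post_mean = -1.6375

step 1: w=[0.0337, 0.1858, 0.2072, 0.2631, 0.3030, 0.0072, 0.0000]  mean=-1.6430  Neff=4.1727  idx=[1, 2, 2, 3, 3, 4, 4]
step 2: w=[0.1361, 0.1433, 0.1433, 0.1541, 0.1541, 0.1346, 0.1346]  mean=-1.6375  Neff=6.9788  idx=[0, 1, 2, 3, 4, 5, 6]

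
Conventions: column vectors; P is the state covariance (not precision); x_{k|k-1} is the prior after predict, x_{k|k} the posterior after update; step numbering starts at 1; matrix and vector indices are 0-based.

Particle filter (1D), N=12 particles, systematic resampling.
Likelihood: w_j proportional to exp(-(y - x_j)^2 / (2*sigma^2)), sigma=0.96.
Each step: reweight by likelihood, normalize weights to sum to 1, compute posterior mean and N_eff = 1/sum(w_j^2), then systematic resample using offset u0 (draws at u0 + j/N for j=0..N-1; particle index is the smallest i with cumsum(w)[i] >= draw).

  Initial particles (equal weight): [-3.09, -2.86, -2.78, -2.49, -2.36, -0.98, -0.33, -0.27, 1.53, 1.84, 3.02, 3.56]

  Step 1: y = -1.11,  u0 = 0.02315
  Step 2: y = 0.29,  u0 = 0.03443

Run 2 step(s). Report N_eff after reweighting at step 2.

step 1: w=[0.0319, 0.0508, 0.0589, 0.0952, 0.1146, 0.2652, 0.1924, 0.1825, 0.0061, 0.0024, 0.0000, 0.0000]  mean=-1.2741  Neff=5.8847  idx=[0, 2, 3, 4, 5, 5, 5, 5, 6, 6, 7, 7]
step 2: w=[0.0004, 0.0012, 0.0030, 0.0044, 0.0830, 0.0830, 0.0830, 0.0830, 0.1616, 0.1616, 0.1679, 0.1679]  mean=-0.5451  Neff=7.3420  idx=[4, 5, 6, 7, 8, 8, 9, 9, 10, 10, 11, 11]

N_eff = 7.3420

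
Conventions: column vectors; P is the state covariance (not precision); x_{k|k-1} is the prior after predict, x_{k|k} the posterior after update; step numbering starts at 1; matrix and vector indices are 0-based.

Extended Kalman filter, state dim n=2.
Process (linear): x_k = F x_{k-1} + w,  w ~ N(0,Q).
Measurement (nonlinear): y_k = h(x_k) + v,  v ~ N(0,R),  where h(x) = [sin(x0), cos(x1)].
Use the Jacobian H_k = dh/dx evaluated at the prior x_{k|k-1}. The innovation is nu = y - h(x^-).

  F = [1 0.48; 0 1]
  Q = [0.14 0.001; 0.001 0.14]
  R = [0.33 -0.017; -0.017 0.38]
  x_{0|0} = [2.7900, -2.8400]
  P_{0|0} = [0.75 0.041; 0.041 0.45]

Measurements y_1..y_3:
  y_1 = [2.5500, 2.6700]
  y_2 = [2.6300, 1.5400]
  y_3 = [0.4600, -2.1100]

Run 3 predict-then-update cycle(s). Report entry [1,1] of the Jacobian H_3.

H_jac[1,1] = 0.6575

step 1: x^-=[1.4268, -2.8400]  P^-=[1.0330 0.2580; 0.2580 0.5900]  H_jac=[0.1435 0.0000; 0.0000 0.2970]  S=[0.3513 -0.0060; -0.0060 0.4321]  K=[0.4251 0.1833; 0.1124 0.4072]  nu=[1.5603, 3.6249]  x^+=[2.7545, -1.1887]  P^+=[0.9560 0.2101; 0.2101 0.5145]
step 2: x^-=[2.1840, -1.1887]  P^-=[1.4162 0.4581; 0.4581 0.6545]  H_jac=[-0.5755 0.0000; 0.0000 0.9279]  S=[0.7990 -0.2616; -0.2616 0.9435]  K=[-0.9596 0.1844; -0.1311 0.6073]  nu=[1.8122, 1.1671]  x^+=[0.6602, -0.7174]  P^+=[0.5557 0.0931; 0.0931 0.2511]
step 3: x^-=[0.3158, -0.7174]  P^-=[0.8430 0.2146; 0.2146 0.3911]  H_jac=[0.9505 0.0000; 0.0000 0.6575]  S=[1.0917 0.1171; 0.1171 0.5491]  K=[0.7230 0.1028; 0.1398 0.4385]  nu=[0.1494, -2.8635]  x^+=[0.1295, -1.9522]  P^+=[0.2492 0.0407; 0.0407 0.2498]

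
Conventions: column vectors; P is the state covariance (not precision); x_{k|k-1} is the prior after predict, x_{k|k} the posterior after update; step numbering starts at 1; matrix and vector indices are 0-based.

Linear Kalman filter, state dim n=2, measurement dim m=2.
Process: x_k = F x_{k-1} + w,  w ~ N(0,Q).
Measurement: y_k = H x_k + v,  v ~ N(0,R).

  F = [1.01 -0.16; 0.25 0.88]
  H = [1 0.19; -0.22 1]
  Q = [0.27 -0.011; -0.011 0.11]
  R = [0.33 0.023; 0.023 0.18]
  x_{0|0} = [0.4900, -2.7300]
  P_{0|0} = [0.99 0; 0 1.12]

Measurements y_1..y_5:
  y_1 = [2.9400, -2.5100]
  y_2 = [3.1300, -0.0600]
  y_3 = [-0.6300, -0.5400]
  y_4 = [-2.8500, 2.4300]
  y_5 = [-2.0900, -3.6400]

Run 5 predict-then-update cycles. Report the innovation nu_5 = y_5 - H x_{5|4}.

step 1: x^-=[0.9317, -2.2799]  P^-=[1.3086 0.0813; 0.0813 1.0392]  S=[1.7070 0.0104; 0.0104 1.2468]  K=[0.7767 -0.1722; 0.1583 0.8178]  nu=[2.4415, -0.0251]  x^+=[2.8323, -1.9140]  P^+=[0.2446 0.0407; 0.0407 0.1598]
step 2: x^-=[3.1669, -0.9762]  P^-=[0.5105 0.0628; 0.0628 0.2669]  S=[0.8740 0.0216; 0.0216 0.4440]  K=[0.6012 -0.1407; 0.1159 0.5644]  nu=[0.1486, 1.6130]  x^+=[3.0292, -0.0486]  P^+=[0.1894 0.0302; 0.0302 0.1109]
step 3: x^-=[3.0673, 0.7146]  P^-=[0.4563 0.0468; 0.0468 0.2210]  S=[0.8121 0.0095; 0.0095 0.4025]  K=[0.5746 -0.1466; 0.1033 0.5211]  nu=[-3.8331, -0.5797]  x^+=[0.9499, 0.0165]  P^+=[0.1812 0.0267; 0.0267 0.1020]
step 4: x^-=[0.9568, 0.2520]  P^-=[0.4488 0.0430; 0.0430 0.2121]  S=[0.8028 0.0058; 0.0058 0.3949]  K=[0.5703 -0.1494; 0.1001 0.5117]  nu=[-3.8547, 2.3885]  x^+=[-1.5985, 1.0882]  P^+=[0.1799 0.0258; 0.0258 0.1001]
step 5: x^-=[-1.7886, 0.5580]  P^-=[0.4477 0.0422; 0.0422 0.2101]  S=[0.8013 0.0049; 0.0049 0.3932]  K=[0.5696 -0.1502; 0.0994 0.5095]  nu=[-0.4075, -4.5915]  x^+=[-1.3310, -1.8217]  P^+=[0.1797 0.0256; 0.0256 0.0996]

innov = [-0.4075, -4.5915]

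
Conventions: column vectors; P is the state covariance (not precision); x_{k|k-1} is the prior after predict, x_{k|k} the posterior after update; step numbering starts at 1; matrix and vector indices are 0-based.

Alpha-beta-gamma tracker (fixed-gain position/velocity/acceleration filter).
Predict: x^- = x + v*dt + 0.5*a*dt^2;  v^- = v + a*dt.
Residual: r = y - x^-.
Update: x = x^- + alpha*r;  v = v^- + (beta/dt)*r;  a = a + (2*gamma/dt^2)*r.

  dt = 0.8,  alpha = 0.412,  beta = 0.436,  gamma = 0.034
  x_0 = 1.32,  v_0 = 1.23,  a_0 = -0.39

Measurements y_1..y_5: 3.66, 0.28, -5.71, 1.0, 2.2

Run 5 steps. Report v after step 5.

v_post = 0.9319

step 1: x_pred=2.1792  r=1.4808  x^+=2.7893  v^+=1.7250  a^+=-0.2327
step 2: x_pred=4.0949  r=-3.8149  x^+=2.5231  v^+=-0.5402  a^+=-0.6380
step 3: x_pred=1.8868  r=-7.5968  x^+=-1.2431  v^+=-5.1909  a^+=-1.4452
step 4: x_pred=-5.8582  r=6.8582  x^+=-3.0326  v^+=-2.6093  a^+=-0.7165
step 5: x_pred=-5.3493  r=7.5493  x^+=-2.2390  v^+=0.9319  a^+=0.0856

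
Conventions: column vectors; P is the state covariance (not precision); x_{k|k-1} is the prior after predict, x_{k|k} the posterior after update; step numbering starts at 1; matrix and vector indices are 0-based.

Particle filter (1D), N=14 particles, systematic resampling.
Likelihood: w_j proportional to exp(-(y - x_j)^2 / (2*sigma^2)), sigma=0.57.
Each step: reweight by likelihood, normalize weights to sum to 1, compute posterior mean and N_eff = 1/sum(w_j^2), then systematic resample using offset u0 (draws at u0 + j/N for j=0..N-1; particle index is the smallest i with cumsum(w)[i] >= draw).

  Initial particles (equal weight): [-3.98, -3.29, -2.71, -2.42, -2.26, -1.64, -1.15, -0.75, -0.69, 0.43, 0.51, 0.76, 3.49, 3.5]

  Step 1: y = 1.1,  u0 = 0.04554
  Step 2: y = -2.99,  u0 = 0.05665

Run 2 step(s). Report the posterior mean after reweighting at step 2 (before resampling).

post_mean = 0.4621

step 1: w=[0.0000, 0.0000, 0.0000, 0.0000, 0.0000, 0.0000, 0.0002, 0.0027, 0.0037, 0.2588, 0.3022, 0.4322, 0.0001, 0.0001]  mean=0.5896  Neff=2.8973  idx=[9, 9, 9, 9, 10, 10, 10, 10, 11, 11, 11, 11, 11, 11]
step 2: w=[0.1705, 0.1705, 0.1705, 0.1705, 0.0728, 0.0728, 0.0728, 0.0728, 0.0045, 0.0045, 0.0045, 0.0045, 0.0045, 0.0045]  mean=0.4621  Neff=7.2659  idx=[0, 0, 1, 1, 2, 2, 2, 3, 3, 4, 5, 6, 7, 10]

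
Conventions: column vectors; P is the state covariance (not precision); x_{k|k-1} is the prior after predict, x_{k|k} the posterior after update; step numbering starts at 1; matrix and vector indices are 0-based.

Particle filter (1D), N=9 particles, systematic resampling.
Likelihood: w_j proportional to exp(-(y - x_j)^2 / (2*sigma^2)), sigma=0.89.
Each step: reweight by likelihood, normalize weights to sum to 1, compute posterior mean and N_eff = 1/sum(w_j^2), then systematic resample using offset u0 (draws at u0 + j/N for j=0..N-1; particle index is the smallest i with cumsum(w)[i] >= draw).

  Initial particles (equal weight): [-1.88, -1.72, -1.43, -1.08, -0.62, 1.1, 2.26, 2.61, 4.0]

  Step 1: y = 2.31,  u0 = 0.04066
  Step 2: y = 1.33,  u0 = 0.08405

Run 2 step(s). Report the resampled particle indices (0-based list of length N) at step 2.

step 1: w=[0.0000, 0.0000, 0.0001, 0.0003, 0.0018, 0.1581, 0.3977, 0.3764, 0.0657]  mean=2.3163  Neff=3.0380  idx=[5, 5, 6, 6, 6, 7, 7, 7, 7]
step 2: w=[0.1899, 0.1899, 0.1137, 0.1137, 0.1137, 0.0698, 0.0698, 0.0698, 0.0698]  mean=1.9172  Neff=7.6709  idx=[0, 1, 1, 2, 3, 4, 5, 7, 8]

resampled_idx = [0, 1, 1, 2, 3, 4, 5, 7, 8]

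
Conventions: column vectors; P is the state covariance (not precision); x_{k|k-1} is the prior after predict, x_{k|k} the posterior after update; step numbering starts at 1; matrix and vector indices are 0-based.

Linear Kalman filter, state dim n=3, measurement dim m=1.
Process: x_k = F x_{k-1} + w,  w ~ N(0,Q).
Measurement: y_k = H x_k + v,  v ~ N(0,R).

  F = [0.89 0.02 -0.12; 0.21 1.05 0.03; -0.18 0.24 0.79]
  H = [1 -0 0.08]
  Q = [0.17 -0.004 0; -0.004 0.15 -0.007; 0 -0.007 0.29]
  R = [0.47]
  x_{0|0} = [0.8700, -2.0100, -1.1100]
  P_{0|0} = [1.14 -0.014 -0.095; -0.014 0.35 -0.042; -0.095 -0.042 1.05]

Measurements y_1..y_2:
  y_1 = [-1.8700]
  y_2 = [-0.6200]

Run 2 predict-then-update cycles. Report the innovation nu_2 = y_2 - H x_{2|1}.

innov = [0.2702]

step 1: x^-=[0.8673, -1.9611, -1.5159]  P^-=[1.1082 0.2046 -0.3517; 0.2046 0.5771 0.0145; -0.3517 0.0145 1.0147]  S=[1.5285]  K=[0.7067; 0.1346; -0.1770]  nu=[-2.6160]  x^+=[-0.9814, -2.3133, -1.0528]  P^+=[0.3450 0.0592 -0.1605; 0.0592 0.5494 0.0510; -0.1605 0.0510 0.9668]
step 2: x^-=[-0.7933, -2.6666, -1.2103]  P^-=[0.4936 0.1175 -0.2489; 0.1175 0.7991 0.1500; -0.2489 0.1500 0.9961]  S=[0.9301]  K=[0.5092; 0.1392; -0.1819]  nu=[0.2702]  x^+=[-0.6558, -2.6290, -1.2594]  P^+=[0.2524 0.0515 -0.1627; 0.0515 0.7810 0.1735; -0.1627 0.1735 0.9653]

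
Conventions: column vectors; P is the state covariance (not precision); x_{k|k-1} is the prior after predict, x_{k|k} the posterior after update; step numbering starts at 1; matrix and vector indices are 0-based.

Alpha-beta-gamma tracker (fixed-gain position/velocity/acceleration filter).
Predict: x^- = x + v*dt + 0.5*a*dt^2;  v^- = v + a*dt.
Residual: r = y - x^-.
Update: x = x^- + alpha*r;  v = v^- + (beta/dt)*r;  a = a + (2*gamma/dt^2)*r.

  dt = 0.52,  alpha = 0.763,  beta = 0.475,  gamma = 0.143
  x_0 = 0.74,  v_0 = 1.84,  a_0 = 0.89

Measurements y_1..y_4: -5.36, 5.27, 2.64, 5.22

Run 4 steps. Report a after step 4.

step 1: x_pred=1.8171  r=-7.1771  x^+=-3.6590  v^+=-4.2532  a^+=-6.7012
step 2: x_pred=-6.7767  r=12.0467  x^+=2.4149  v^+=3.2663  a^+=6.0405
step 3: x_pred=4.9301  r=-2.2901  x^+=3.1828  v^+=4.3155  a^+=3.6183
step 4: x_pred=5.9160  r=-0.6960  x^+=5.3850  v^+=5.5612  a^+=2.8821

a_post = 2.8821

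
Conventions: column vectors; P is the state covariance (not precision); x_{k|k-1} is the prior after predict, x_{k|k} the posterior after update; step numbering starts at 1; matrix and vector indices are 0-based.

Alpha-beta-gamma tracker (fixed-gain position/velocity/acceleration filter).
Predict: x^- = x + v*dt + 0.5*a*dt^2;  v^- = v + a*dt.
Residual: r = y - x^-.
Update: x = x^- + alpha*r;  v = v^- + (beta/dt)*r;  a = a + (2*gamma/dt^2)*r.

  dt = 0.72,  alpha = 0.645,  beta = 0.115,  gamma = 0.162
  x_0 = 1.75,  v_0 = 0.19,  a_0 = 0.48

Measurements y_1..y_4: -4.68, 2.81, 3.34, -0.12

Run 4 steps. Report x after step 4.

step 1: x_pred=2.0112  r=-6.6912  x^+=-2.3046  v^+=-0.5331  a^+=-3.7020
step 2: x_pred=-3.6480  r=6.4580  x^+=0.5174  v^+=-2.1671  a^+=0.3343
step 3: x_pred=-0.9563  r=4.2963  x^+=1.8148  v^+=-1.2402  a^+=3.0194
step 4: x_pred=1.7045  r=-1.8245  x^+=0.5277  v^+=0.6424  a^+=1.8791

x_post = 0.5277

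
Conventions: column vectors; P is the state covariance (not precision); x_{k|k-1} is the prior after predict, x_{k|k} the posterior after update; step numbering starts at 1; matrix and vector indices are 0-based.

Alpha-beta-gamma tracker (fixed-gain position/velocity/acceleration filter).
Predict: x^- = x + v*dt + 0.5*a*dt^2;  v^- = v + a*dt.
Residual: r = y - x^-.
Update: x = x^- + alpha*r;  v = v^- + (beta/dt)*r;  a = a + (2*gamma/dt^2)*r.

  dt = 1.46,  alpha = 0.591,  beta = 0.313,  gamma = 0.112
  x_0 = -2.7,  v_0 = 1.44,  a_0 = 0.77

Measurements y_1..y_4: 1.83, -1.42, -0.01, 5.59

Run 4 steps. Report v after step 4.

v_post = 1.1610

step 1: x_pred=0.2231  r=1.6069  x^+=1.1728  v^+=2.9087  a^+=0.9389
step 2: x_pred=6.4201  r=-7.8401  x^+=1.7866  v^+=2.5987  a^+=0.1150
step 3: x_pred=5.7032  r=-5.7132  x^+=2.3267  v^+=1.5417  a^+=-0.4854
step 4: x_pred=4.0603  r=1.5297  x^+=4.9643  v^+=1.1610  a^+=-0.3246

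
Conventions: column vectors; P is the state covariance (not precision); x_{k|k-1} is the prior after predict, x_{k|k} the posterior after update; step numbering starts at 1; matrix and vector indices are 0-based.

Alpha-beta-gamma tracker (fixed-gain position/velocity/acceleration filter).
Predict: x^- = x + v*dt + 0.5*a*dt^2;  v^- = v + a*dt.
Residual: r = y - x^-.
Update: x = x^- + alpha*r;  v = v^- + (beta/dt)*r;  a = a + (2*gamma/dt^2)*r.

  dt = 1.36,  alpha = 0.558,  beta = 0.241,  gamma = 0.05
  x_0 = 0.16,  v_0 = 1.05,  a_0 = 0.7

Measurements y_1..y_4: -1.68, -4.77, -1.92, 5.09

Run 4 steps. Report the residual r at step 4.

resid = 5.5263

step 1: x_pred=2.2354  r=-3.9154  x^+=0.0506  v^+=1.3082  a^+=0.4883
step 2: x_pred=2.2813  r=-7.0513  x^+=-1.6533  v^+=0.7227  a^+=0.1071
step 3: x_pred=-0.5714  r=-1.3486  x^+=-1.3239  v^+=0.6294  a^+=0.0342
step 4: x_pred=-0.4363  r=5.5263  x^+=2.6474  v^+=1.6552  a^+=0.3329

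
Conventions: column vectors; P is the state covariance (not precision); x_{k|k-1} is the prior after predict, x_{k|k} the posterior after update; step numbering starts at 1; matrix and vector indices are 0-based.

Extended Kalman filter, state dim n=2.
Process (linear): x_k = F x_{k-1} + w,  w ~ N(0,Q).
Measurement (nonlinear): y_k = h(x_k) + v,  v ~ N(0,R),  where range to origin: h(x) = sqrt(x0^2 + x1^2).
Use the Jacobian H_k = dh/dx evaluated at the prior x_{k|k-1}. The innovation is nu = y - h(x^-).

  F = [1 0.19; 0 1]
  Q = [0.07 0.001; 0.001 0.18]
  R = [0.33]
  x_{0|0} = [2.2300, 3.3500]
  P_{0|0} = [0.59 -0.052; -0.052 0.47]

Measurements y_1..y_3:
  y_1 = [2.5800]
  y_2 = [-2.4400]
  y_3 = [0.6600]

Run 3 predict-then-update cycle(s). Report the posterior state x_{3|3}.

step 1: x^-=[2.8665, 3.3500]  P^-=[0.6572 0.0383; 0.0383 0.6500]  H_jac=[0.6501 0.7598]  S=[1.0209]  K=[0.4470; 0.5082]  nu=[-1.8290]  x^+=[2.0489, 2.4206]  P^+=[0.4532 -0.1936; -0.1936 0.3864]
step 2: x^-=[2.5088, 2.4206]  P^-=[0.4636 -0.1192; -0.1192 0.5664]  H_jac=[0.7196 0.6943]  S=[0.7240]  K=[0.3464; 0.4247]  nu=[-5.9261]  x^+=[0.4557, -0.0962]  P^+=[0.3767 -0.2257; -0.2257 0.4358]
step 3: x^-=[0.4374, -0.0962]  P^-=[0.3766 -0.1419; -0.1419 0.6158]  H_jac=[0.9767 -0.2148]  S=[0.7772]  K=[0.5125; -0.3485]  nu=[0.2121]  x^+=[0.5461, -0.1701]  P^+=[0.1725 -0.0031; -0.0031 0.5214]

x_post = [0.5461, -0.1701]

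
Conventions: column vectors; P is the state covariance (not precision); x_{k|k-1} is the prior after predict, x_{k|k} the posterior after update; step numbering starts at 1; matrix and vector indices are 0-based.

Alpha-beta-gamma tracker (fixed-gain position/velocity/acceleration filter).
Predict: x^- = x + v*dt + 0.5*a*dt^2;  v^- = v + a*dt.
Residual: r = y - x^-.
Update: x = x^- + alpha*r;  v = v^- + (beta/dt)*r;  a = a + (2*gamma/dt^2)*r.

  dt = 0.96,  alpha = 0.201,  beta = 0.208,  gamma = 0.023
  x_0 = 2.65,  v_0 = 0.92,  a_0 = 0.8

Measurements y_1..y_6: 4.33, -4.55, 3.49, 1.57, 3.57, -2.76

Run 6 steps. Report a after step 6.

step 1: x_pred=3.9018  r=0.4282  x^+=3.9879  v^+=1.7808  a^+=0.8214
step 2: x_pred=6.0759  r=-10.6259  x^+=3.9401  v^+=0.2670  a^+=0.2910
step 3: x_pred=4.3305  r=-0.8405  x^+=4.1616  v^+=0.3642  a^+=0.2490
step 4: x_pred=4.6260  r=-3.0560  x^+=4.0118  v^+=-0.0588  a^+=0.0965
step 5: x_pred=3.9998  r=-0.4298  x^+=3.9134  v^+=-0.0593  a^+=0.0751
step 6: x_pred=3.8911  r=-6.6511  x^+=2.5542  v^+=-1.4283  a^+=-0.2569

a_post = -0.2569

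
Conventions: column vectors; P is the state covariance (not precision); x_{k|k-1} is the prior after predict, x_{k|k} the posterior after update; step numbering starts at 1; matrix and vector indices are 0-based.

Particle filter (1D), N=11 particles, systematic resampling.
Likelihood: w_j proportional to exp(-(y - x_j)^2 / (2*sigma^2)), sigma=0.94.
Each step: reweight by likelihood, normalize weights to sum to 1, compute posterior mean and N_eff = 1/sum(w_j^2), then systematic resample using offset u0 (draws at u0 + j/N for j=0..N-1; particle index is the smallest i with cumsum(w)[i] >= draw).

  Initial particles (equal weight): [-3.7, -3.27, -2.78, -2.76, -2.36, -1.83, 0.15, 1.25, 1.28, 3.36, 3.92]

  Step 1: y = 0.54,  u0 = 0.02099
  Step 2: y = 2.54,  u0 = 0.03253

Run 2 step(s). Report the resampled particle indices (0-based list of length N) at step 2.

step 1: w=[0.0000, 0.0001, 0.0008, 0.0009, 0.0035, 0.0169, 0.3714, 0.3044, 0.2970, 0.0045, 0.0006]  mean=0.7898  Neff=3.1337  idx=[5, 6, 6, 6, 6, 7, 7, 7, 8, 8, 8]
step 2: w=[0.0000, 0.0155, 0.0155, 0.0155, 0.0155, 0.1530, 0.1530, 0.1530, 0.1597, 0.1597, 0.1597]  mean=1.1962  Neff=6.7709  idx=[3, 5, 5, 6, 7, 7, 8, 8, 9, 10, 10]

resampled_idx = [3, 5, 5, 6, 7, 7, 8, 8, 9, 10, 10]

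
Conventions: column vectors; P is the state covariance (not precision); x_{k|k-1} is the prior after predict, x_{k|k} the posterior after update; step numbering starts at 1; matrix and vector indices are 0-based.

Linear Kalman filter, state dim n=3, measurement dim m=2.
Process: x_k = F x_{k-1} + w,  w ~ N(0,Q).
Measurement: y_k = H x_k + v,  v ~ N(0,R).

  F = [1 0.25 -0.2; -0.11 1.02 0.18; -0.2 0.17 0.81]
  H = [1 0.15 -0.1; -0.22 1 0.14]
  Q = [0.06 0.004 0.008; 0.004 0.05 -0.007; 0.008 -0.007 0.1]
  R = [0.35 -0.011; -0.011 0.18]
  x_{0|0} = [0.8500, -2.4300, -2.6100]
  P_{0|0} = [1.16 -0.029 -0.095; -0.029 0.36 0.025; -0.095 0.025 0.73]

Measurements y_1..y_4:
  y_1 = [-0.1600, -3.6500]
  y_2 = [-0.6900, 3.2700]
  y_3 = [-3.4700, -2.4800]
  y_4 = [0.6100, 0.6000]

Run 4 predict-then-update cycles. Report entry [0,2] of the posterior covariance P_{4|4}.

P_post[0,2] = -0.0297

step 1: x^-=[0.7645, -3.0419, -2.6972]  P^-=[1.2927 -0.1100 -0.4070; -0.1100 0.4817 0.2271; -0.4070 0.2271 0.6754]  S=[1.7019 -0.4229; -0.4229 0.8746]  K=[0.7337 -0.1614; 0.1332 0.6792; -0.1614 0.3922]  nu=[-0.7379, -0.0623]  x^+=[0.2331, -3.1825, -2.6026]  P^+=[0.2537 0.0211 -0.0175; 0.0211 0.1245 0.0065; -0.0175 0.0065 0.4430]
step 2: x^-=[-0.0420, -3.7403, -2.6957]  P^-=[0.3561 0.0083 -0.1204; 0.0083 0.1953 0.0878; -0.1204 0.0878 0.4104]  S=[0.7385 -0.0842; -0.0842 0.4290]  K=[0.4880 -0.1068; 0.0959 0.4986; -0.1587 0.3693]  nu=[-0.3565, 7.3785]  x^+=[-1.0037, -0.0958, 0.0857]  P^+=[0.1666 0.0162 -0.0297; 0.0162 0.0900 0.0164; -0.0297 0.0164 0.3235]
step 3: x^-=[-1.0448, 0.0281, 0.2539]  P^-=[0.2635 0.0045 -0.0944; 0.0045 0.1596 0.0736; -0.0944 0.0736 0.3345]  S=[0.6384 -0.0665; -0.0665 0.3834]  K=[0.4180 -0.1015; 0.0803 0.4546; -0.1473 0.3427]  nu=[-2.4040, -2.7735]  x^+=[-1.7680, -1.4259, -0.3423]  P^+=[0.1424 0.0128 -0.0313; 0.0128 0.0811 0.0188; -0.0313 0.0188 0.2689]
step 4: x^-=[-2.0560, -1.3216, -0.1661]  P^-=[0.2352 0.0028 -0.0825; 0.0028 0.1501 0.0666; -0.0825 0.0666 0.2989]  S=[0.6069 -0.0604; -0.0604 0.3698]  K=[0.3919 -0.0997; 0.0746 0.4416; -0.1369 0.3198]  nu=[2.8476, 1.4925]  x^+=[-1.0887, -0.4500, -0.0785]  P^+=[0.1336 0.0113 -0.0297; 0.0113 0.0786 0.0183; -0.0297 0.0183 0.2444]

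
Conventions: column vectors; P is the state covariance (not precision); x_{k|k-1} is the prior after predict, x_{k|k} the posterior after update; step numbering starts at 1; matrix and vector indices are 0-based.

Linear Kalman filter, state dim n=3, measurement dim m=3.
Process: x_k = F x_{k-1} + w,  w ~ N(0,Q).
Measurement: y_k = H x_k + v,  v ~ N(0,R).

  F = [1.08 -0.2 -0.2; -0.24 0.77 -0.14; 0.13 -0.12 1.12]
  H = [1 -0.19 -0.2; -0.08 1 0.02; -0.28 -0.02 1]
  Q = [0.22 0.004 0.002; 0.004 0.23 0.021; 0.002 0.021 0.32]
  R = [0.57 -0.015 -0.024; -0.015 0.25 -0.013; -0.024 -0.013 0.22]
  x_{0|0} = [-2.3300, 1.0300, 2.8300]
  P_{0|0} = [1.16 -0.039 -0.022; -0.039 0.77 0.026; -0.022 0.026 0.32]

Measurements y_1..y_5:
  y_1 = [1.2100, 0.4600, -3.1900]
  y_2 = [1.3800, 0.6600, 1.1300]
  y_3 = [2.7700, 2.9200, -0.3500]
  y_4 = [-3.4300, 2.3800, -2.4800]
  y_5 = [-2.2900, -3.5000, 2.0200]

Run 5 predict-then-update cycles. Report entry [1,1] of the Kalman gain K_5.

step 1: x^-=[-3.2884, 0.9561, 2.7431]  P^-=[1.6451 -0.4416 0.0865; -0.4416 0.7670 -0.1124; 0.0865 -0.1124 0.7399]  S=[2.3970 -0.7176 -0.5321; -0.7176 1.0937 0.0265; -0.5321 0.0265 1.0403]  K=[0.6957 -0.0662 0.0064; -0.0308 0.7122 -0.0378; 0.1484 -0.0168 0.7664]  nu=[5.2287, -0.8140, -6.8347]  x^+=[0.3593, 0.4737, -1.7059]  P^+=[0.4188 0.0044 0.1029; 0.0044 0.1796 -0.0120; 0.1029 -0.0120 0.1939]
step 2: x^-=[0.6345, 0.5173, -1.9208]  P^-=[0.6761 -0.1320 0.1452; -0.1320 0.3723 -0.0786; 0.1452 -0.0786 0.6059]  S=[1.2699 -0.2551 -0.1695; -0.2551 0.6444 -0.0474; -0.1695 -0.0474 0.7994]  K=[0.5217 -0.0738 0.0544; -0.0366 0.5747 -0.0351; 0.1252 -0.0176 0.7345]  nu=[0.4596, 0.2319, 3.2388]  x^+=[1.0333, 0.5202, 0.5117]  P^+=[0.3142 -0.0036 0.0883; -0.0036 0.1446 -0.0124; 0.0883 -0.0124 0.1833]
step 3: x^-=[0.9096, 0.0809, 0.6450]  P^-=[0.5620 -0.1053 0.1161; -0.1053 0.3474 -0.0676; 0.1161 -0.0676 0.5865]  S=[1.1564 -0.2172 -0.1657; -0.2172 0.6150 -0.0439; -0.1657 -0.0439 0.7872]  K=[0.4770 -0.0687 0.0468; -0.0358 0.5613 -0.0336; 0.1116 -0.0147 0.7281]  nu=[2.0048, 2.8989, -0.7387]  x^+=[1.6321, 1.6612, 0.2884]  P^+=[0.2871 -0.0036 0.0801; -0.0036 0.1413 -0.0120; 0.0801 -0.0120 0.1799]
step 4: x^-=[1.3727, 0.8471, 0.3359]  P^-=[0.5337 -0.0970 0.1031; -0.0970 0.3431 -0.0632; 0.1031 -0.0632 0.5792]  S=[1.1301 -0.2071 -0.1705; -0.2071 0.6094 -0.0413; -0.1705 -0.0413 0.7848]  K=[0.4646 -0.0652 0.0410; -0.0347 0.5596 -0.0327; 0.1065 -0.0129 0.7252]  nu=[-4.5746, 1.6360, -2.4146]  x^+=[-0.9582, 2.0006, -1.9233]  P^+=[0.2796 -0.0030 0.0769; -0.0030 0.1409 -0.0117; 0.0769 -0.0117 0.1785]
step 5: x^-=[-1.0503, 2.0397, -2.5188]  P^-=[0.5260 -0.0943 0.0985; -0.0943 0.3419 -0.0614; 0.0985 -0.0614 0.5763]  S=[1.1232 -0.2040 -0.1729; -0.2040 0.6078 -0.0401; -0.1729 -0.0401 0.7839]  K=[0.4611 -0.0638 0.0386; -0.0342 0.5593 -0.0323; 0.1048 -0.0121 0.7240]  nu=[-1.3559, -5.5734, 4.2855]  x^+=[-1.1545, -1.1696, 0.5095]  P^+=[0.2775 -0.0027 0.0759; -0.0027 0.1408 -0.0115; 0.0759 -0.0115 0.1780]

K[1,1] = 0.5593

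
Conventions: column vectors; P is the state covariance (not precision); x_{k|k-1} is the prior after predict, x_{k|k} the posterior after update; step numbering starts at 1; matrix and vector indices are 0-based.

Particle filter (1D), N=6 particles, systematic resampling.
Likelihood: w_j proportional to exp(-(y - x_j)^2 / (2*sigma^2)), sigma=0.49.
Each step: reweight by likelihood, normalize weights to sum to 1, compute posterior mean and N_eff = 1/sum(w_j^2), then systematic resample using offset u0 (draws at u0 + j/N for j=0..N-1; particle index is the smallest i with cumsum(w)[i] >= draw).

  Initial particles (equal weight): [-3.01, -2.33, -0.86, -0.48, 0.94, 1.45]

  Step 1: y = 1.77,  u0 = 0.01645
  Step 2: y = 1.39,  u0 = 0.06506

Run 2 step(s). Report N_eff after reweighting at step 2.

step 1: w=[0.0000, 0.0000, 0.0000, 0.0000, 0.2277, 0.7723]  mean=1.3338  Neff=1.5426  idx=[4, 4, 5, 5, 5, 5]
step 2: w=[0.1242, 0.1242, 0.1879, 0.1879, 0.1879, 0.1879]  mean=1.3233  Neff=5.8112  idx=[0, 1, 2, 3, 4, 5]

N_eff = 5.8112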